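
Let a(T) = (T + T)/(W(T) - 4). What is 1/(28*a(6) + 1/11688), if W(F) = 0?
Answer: -11688/981791 ≈ -0.011905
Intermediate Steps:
a(T) = -T/2 (a(T) = (T + T)/(0 - 4) = (2*T)/(-4) = (2*T)*(-¼) = -T/2)
1/(28*a(6) + 1/11688) = 1/(28*(-½*6) + 1/11688) = 1/(28*(-3) + 1/11688) = 1/(-84 + 1/11688) = 1/(-981791/11688) = -11688/981791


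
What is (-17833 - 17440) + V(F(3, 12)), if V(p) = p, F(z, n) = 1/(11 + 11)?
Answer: -776005/22 ≈ -35273.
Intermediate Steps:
F(z, n) = 1/22
(-17833 - 17440) + V(F(3, 12)) = (-17833 - 17440) + 1/22 = -35273 + 1/22 = -776005/22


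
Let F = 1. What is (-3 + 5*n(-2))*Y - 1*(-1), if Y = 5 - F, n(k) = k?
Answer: -51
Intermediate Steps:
Y = 4 (Y = 5 - 1*1 = 5 - 1 = 4)
(-3 + 5*n(-2))*Y - 1*(-1) = (-3 + 5*(-2))*4 - 1*(-1) = (-3 - 10)*4 + 1 = -13*4 + 1 = -52 + 1 = -51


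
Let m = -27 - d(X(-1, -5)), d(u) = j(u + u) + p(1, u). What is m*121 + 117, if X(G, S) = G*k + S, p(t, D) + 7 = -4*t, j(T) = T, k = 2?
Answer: -125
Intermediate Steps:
p(t, D) = -7 - 4*t
X(G, S) = S + 2*G (X(G, S) = G*2 + S = 2*G + S = S + 2*G)
d(u) = -11 + 2*u (d(u) = (u + u) + (-7 - 4*1) = 2*u + (-7 - 4) = 2*u - 11 = -11 + 2*u)
m = -2 (m = -27 - (-11 + 2*(-5 + 2*(-1))) = -27 - (-11 + 2*(-5 - 2)) = -27 - (-11 + 2*(-7)) = -27 - (-11 - 14) = -27 - 1*(-25) = -27 + 25 = -2)
m*121 + 117 = -2*121 + 117 = -242 + 117 = -125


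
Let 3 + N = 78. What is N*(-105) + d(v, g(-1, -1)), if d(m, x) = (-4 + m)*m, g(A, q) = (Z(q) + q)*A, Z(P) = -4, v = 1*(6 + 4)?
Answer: -7815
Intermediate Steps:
N = 75 (N = -3 + 78 = 75)
v = 10 (v = 1*10 = 10)
g(A, q) = A*(-4 + q) (g(A, q) = (-4 + q)*A = A*(-4 + q))
d(m, x) = m*(-4 + m)
N*(-105) + d(v, g(-1, -1)) = 75*(-105) + 10*(-4 + 10) = -7875 + 10*6 = -7875 + 60 = -7815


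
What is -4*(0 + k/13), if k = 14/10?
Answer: -28/65 ≈ -0.43077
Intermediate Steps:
k = 7/5 (k = 14*(⅒) = 7/5 ≈ 1.4000)
-4*(0 + k/13) = -4*(0 + (7/5)/13) = -4*(0 + (7/5)*(1/13)) = -4*(0 + 7/65) = -4*7/65 = -28/65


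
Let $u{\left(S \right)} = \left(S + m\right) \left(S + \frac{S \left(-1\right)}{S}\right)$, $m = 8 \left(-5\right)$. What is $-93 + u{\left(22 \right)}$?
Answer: $-471$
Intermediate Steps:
$m = -40$
$u{\left(S \right)} = \left(-1 + S\right) \left(-40 + S\right)$ ($u{\left(S \right)} = \left(S - 40\right) \left(S + \frac{S \left(-1\right)}{S}\right) = \left(-40 + S\right) \left(S + \frac{\left(-1\right) S}{S}\right) = \left(-40 + S\right) \left(S - 1\right) = \left(-40 + S\right) \left(-1 + S\right) = \left(-1 + S\right) \left(-40 + S\right)$)
$-93 + u{\left(22 \right)} = -93 + \left(40 + 22^{2} - 902\right) = -93 + \left(40 + 484 - 902\right) = -93 - 378 = -471$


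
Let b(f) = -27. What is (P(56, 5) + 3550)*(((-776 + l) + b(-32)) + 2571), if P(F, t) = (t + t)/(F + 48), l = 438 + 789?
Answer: 552891975/52 ≈ 1.0633e+7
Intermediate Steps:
l = 1227
P(F, t) = 2*t/(48 + F) (P(F, t) = (2*t)/(48 + F) = 2*t/(48 + F))
(P(56, 5) + 3550)*(((-776 + l) + b(-32)) + 2571) = (2*5/(48 + 56) + 3550)*(((-776 + 1227) - 27) + 2571) = (2*5/104 + 3550)*((451 - 27) + 2571) = (2*5*(1/104) + 3550)*(424 + 2571) = (5/52 + 3550)*2995 = (184605/52)*2995 = 552891975/52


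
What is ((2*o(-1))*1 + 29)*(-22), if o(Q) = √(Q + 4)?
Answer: -638 - 44*√3 ≈ -714.21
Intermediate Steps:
o(Q) = √(4 + Q)
((2*o(-1))*1 + 29)*(-22) = ((2*√(4 - 1))*1 + 29)*(-22) = ((2*√3)*1 + 29)*(-22) = (2*√3 + 29)*(-22) = (29 + 2*√3)*(-22) = -638 - 44*√3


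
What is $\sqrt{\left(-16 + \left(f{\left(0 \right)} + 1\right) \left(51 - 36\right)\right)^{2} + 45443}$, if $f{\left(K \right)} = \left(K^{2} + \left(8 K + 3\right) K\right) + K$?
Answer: $2 \sqrt{11361} \approx 213.18$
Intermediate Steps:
$f{\left(K \right)} = K + K^{2} + K \left(3 + 8 K\right)$ ($f{\left(K \right)} = \left(K^{2} + \left(3 + 8 K\right) K\right) + K = \left(K^{2} + K \left(3 + 8 K\right)\right) + K = K + K^{2} + K \left(3 + 8 K\right)$)
$\sqrt{\left(-16 + \left(f{\left(0 \right)} + 1\right) \left(51 - 36\right)\right)^{2} + 45443} = \sqrt{\left(-16 + \left(0 \left(4 + 9 \cdot 0\right) + 1\right) \left(51 - 36\right)\right)^{2} + 45443} = \sqrt{\left(-16 + \left(0 \left(4 + 0\right) + 1\right) 15\right)^{2} + 45443} = \sqrt{\left(-16 + \left(0 \cdot 4 + 1\right) 15\right)^{2} + 45443} = \sqrt{\left(-16 + \left(0 + 1\right) 15\right)^{2} + 45443} = \sqrt{\left(-16 + 1 \cdot 15\right)^{2} + 45443} = \sqrt{\left(-16 + 15\right)^{2} + 45443} = \sqrt{\left(-1\right)^{2} + 45443} = \sqrt{1 + 45443} = \sqrt{45444} = 2 \sqrt{11361}$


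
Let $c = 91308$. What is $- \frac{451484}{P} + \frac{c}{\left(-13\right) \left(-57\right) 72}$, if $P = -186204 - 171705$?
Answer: $\frac{1576875815}{530421138} \approx 2.9729$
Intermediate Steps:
$P = -357909$
$- \frac{451484}{P} + \frac{c}{\left(-13\right) \left(-57\right) 72} = - \frac{451484}{-357909} + \frac{91308}{\left(-13\right) \left(-57\right) 72} = \left(-451484\right) \left(- \frac{1}{357909}\right) + \frac{91308}{741 \cdot 72} = \frac{451484}{357909} + \frac{91308}{53352} = \frac{451484}{357909} + 91308 \cdot \frac{1}{53352} = \frac{451484}{357909} + \frac{7609}{4446} = \frac{1576875815}{530421138}$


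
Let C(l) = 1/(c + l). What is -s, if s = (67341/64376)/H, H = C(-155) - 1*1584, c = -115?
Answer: 9091035/13766196028 ≈ 0.00066039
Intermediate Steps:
C(l) = 1/(-115 + l)
H = -427681/270 (H = 1/(-115 - 155) - 1*1584 = 1/(-270) - 1584 = -1/270 - 1584 = -427681/270 ≈ -1584.0)
s = -9091035/13766196028 (s = (67341/64376)/(-427681/270) = (67341*(1/64376))*(-270/427681) = (67341/64376)*(-270/427681) = -9091035/13766196028 ≈ -0.00066039)
-s = -1*(-9091035/13766196028) = 9091035/13766196028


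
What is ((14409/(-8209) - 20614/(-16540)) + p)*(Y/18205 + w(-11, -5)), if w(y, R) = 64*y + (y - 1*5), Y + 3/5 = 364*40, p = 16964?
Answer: -75391349626301818359/6179544340750 ≈ -1.2200e+7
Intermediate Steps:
Y = 72797/5 (Y = -⅗ + 364*40 = -⅗ + 14560 = 72797/5 ≈ 14559.)
w(y, R) = -5 + 65*y (w(y, R) = 64*y + (y - 5) = 64*y + (-5 + y) = -5 + 65*y)
((14409/(-8209) - 20614/(-16540)) + p)*(Y/18205 + w(-11, -5)) = ((14409/(-8209) - 20614/(-16540)) + 16964)*((72797/5)/18205 + (-5 + 65*(-11))) = ((14409*(-1/8209) - 20614*(-1/16540)) + 16964)*((72797/5)*(1/18205) + (-5 - 715)) = ((-14409/8209 + 10307/8270) + 16964)*(72797/91025 - 720) = (-34552267/67888430 + 16964)*(-65465203/91025) = (1151624774253/67888430)*(-65465203/91025) = -75391349626301818359/6179544340750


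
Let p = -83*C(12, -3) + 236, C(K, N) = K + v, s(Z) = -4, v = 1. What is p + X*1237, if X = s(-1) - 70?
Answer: -92381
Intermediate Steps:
X = -74 (X = -4 - 70 = -74)
C(K, N) = 1 + K (C(K, N) = K + 1 = 1 + K)
p = -843 (p = -83*(1 + 12) + 236 = -83*13 + 236 = -1079 + 236 = -843)
p + X*1237 = -843 - 74*1237 = -843 - 91538 = -92381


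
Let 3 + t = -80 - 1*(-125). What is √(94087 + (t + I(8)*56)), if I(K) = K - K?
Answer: 7*√1921 ≈ 306.80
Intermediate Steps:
I(K) = 0
t = 42 (t = -3 + (-80 - 1*(-125)) = -3 + (-80 + 125) = -3 + 45 = 42)
√(94087 + (t + I(8)*56)) = √(94087 + (42 + 0*56)) = √(94087 + (42 + 0)) = √(94087 + 42) = √94129 = 7*√1921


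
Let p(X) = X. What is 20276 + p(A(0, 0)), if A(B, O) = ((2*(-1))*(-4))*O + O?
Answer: 20276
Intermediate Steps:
A(B, O) = 9*O (A(B, O) = (-2*(-4))*O + O = 8*O + O = 9*O)
20276 + p(A(0, 0)) = 20276 + 9*0 = 20276 + 0 = 20276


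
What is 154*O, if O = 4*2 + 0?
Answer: 1232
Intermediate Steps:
O = 8 (O = 8 + 0 = 8)
154*O = 154*8 = 1232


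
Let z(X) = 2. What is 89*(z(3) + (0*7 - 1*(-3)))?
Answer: 445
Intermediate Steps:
89*(z(3) + (0*7 - 1*(-3))) = 89*(2 + (0*7 - 1*(-3))) = 89*(2 + (0 + 3)) = 89*(2 + 3) = 89*5 = 445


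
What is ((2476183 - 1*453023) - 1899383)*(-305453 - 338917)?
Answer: -79758185490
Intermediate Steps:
((2476183 - 1*453023) - 1899383)*(-305453 - 338917) = ((2476183 - 453023) - 1899383)*(-644370) = (2023160 - 1899383)*(-644370) = 123777*(-644370) = -79758185490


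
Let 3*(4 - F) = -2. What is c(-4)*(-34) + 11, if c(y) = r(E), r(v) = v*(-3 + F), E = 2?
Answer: -307/3 ≈ -102.33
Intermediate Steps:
F = 14/3 (F = 4 - ⅓*(-2) = 4 + ⅔ = 14/3 ≈ 4.6667)
r(v) = 5*v/3 (r(v) = v*(-3 + 14/3) = v*(5/3) = 5*v/3)
c(y) = 10/3 (c(y) = (5/3)*2 = 10/3)
c(-4)*(-34) + 11 = (10/3)*(-34) + 11 = -340/3 + 11 = -307/3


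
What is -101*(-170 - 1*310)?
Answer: 48480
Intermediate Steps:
-101*(-170 - 1*310) = -101*(-170 - 310) = -101*(-480) = 48480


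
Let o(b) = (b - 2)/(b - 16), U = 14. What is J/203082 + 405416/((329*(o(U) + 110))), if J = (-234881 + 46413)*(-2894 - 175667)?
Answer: 71972160174155/434290857 ≈ 1.6572e+5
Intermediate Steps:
o(b) = (-2 + b)/(-16 + b)
J = 33653034548 (J = -188468*(-178561) = 33653034548)
J/203082 + 405416/((329*(o(U) + 110))) = 33653034548/203082 + 405416/((329*((-2 + 14)/(-16 + 14) + 110))) = 33653034548*(1/203082) + 405416/((329*(12/(-2) + 110))) = 16826517274/101541 + 405416/((329*(-½*12 + 110))) = 16826517274/101541 + 405416/((329*(-6 + 110))) = 16826517274/101541 + 405416/((329*104)) = 16826517274/101541 + 405416/34216 = 16826517274/101541 + 405416*(1/34216) = 16826517274/101541 + 50677/4277 = 71972160174155/434290857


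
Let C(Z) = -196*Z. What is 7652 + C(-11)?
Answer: 9808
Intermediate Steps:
7652 + C(-11) = 7652 - 196*(-11) = 7652 + 2156 = 9808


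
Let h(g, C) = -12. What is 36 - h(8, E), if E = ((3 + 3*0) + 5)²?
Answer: 48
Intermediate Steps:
E = 64 (E = ((3 + 0) + 5)² = (3 + 5)² = 8² = 64)
36 - h(8, E) = 36 - 1*(-12) = 36 + 12 = 48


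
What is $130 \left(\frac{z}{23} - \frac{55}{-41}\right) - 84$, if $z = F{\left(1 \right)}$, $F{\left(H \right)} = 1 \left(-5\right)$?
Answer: $\frac{58588}{943} \approx 62.129$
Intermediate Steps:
$F{\left(H \right)} = -5$
$z = -5$
$130 \left(\frac{z}{23} - \frac{55}{-41}\right) - 84 = 130 \left(- \frac{5}{23} - \frac{55}{-41}\right) - 84 = 130 \left(\left(-5\right) \frac{1}{23} - - \frac{55}{41}\right) - 84 = 130 \left(- \frac{5}{23} + \frac{55}{41}\right) - 84 = 130 \cdot \frac{1060}{943} - 84 = \frac{137800}{943} - 84 = \frac{58588}{943}$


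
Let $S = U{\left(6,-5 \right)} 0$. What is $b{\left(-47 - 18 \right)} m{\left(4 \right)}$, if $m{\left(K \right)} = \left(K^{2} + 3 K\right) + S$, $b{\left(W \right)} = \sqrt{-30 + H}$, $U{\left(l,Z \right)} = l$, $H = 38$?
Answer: $56 \sqrt{2} \approx 79.196$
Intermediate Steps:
$S = 0$ ($S = 6 \cdot 0 = 0$)
$b{\left(W \right)} = 2 \sqrt{2}$ ($b{\left(W \right)} = \sqrt{-30 + 38} = \sqrt{8} = 2 \sqrt{2}$)
$m{\left(K \right)} = K^{2} + 3 K$ ($m{\left(K \right)} = \left(K^{2} + 3 K\right) + 0 = K^{2} + 3 K$)
$b{\left(-47 - 18 \right)} m{\left(4 \right)} = 2 \sqrt{2} \cdot 4 \left(3 + 4\right) = 2 \sqrt{2} \cdot 4 \cdot 7 = 2 \sqrt{2} \cdot 28 = 56 \sqrt{2}$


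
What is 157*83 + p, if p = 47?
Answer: 13078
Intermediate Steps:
157*83 + p = 157*83 + 47 = 13031 + 47 = 13078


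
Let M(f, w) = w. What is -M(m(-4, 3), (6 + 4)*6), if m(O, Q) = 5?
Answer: -60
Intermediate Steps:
-M(m(-4, 3), (6 + 4)*6) = -(6 + 4)*6 = -10*6 = -1*60 = -60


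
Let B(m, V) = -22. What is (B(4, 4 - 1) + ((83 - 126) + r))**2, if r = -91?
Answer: 24336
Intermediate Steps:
(B(4, 4 - 1) + ((83 - 126) + r))**2 = (-22 + ((83 - 126) - 91))**2 = (-22 + (-43 - 91))**2 = (-22 - 134)**2 = (-156)**2 = 24336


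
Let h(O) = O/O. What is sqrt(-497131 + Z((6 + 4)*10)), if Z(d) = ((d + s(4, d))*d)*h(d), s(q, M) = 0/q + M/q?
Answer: I*sqrt(484631) ≈ 696.15*I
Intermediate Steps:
h(O) = 1
s(q, M) = M/q (s(q, M) = 0 + M/q = M/q)
Z(d) = 5*d**2/4 (Z(d) = ((d + d/4)*d)*1 = ((5*d/4)*d)*1 = (5*d**2/4)*1 = 5*d**2/4)
sqrt(-497131 + Z((6 + 4)*10)) = sqrt(-497131 + 5*((6 + 4)*10)**2/4) = sqrt(-497131 + 5*(10*10)**2/4) = sqrt(-497131 + (5/4)*100**2) = sqrt(-497131 + (5/4)*10000) = sqrt(-497131 + 12500) = sqrt(-484631) = I*sqrt(484631)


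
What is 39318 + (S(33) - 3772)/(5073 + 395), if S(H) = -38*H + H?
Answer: 214985831/5468 ≈ 39317.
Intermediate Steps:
S(H) = -37*H
39318 + (S(33) - 3772)/(5073 + 395) = 39318 + (-37*33 - 3772)/(5073 + 395) = 39318 + (-1221 - 3772)/5468 = 39318 - 4993*1/5468 = 39318 - 4993/5468 = 214985831/5468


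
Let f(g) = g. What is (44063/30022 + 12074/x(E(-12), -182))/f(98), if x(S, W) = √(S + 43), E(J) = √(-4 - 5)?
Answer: 44063/2942156 + 6037/(49*√(43 + 3*I)) ≈ 18.769 - 0.65342*I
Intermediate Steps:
E(J) = 3*I (E(J) = √(-9) = 3*I)
x(S, W) = √(43 + S)
(44063/30022 + 12074/x(E(-12), -182))/f(98) = (44063/30022 + 12074/(√(43 + 3*I)))/98 = (44063*(1/30022) + 12074/√(43 + 3*I))*(1/98) = (44063/30022 + 12074/√(43 + 3*I))*(1/98) = 44063/2942156 + 6037/(49*√(43 + 3*I))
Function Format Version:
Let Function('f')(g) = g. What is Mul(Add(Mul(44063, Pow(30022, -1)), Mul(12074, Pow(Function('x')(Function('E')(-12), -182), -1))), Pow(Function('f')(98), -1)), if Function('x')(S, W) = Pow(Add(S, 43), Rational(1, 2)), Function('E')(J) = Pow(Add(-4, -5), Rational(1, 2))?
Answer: Add(Rational(44063, 2942156), Mul(Rational(6037, 49), Pow(Add(43, Mul(3, I)), Rational(-1, 2)))) ≈ Add(18.769, Mul(-0.65342, I))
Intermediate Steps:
Function('E')(J) = Mul(3, I) (Function('E')(J) = Pow(-9, Rational(1, 2)) = Mul(3, I))
Function('x')(S, W) = Pow(Add(43, S), Rational(1, 2))
Mul(Add(Mul(44063, Pow(30022, -1)), Mul(12074, Pow(Function('x')(Function('E')(-12), -182), -1))), Pow(Function('f')(98), -1)) = Mul(Add(Mul(44063, Pow(30022, -1)), Mul(12074, Pow(Pow(Add(43, Mul(3, I)), Rational(1, 2)), -1))), Pow(98, -1)) = Mul(Add(Mul(44063, Rational(1, 30022)), Mul(12074, Pow(Add(43, Mul(3, I)), Rational(-1, 2)))), Rational(1, 98)) = Mul(Add(Rational(44063, 30022), Mul(12074, Pow(Add(43, Mul(3, I)), Rational(-1, 2)))), Rational(1, 98)) = Add(Rational(44063, 2942156), Mul(Rational(6037, 49), Pow(Add(43, Mul(3, I)), Rational(-1, 2))))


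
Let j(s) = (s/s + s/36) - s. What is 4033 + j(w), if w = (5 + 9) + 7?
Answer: 48163/12 ≈ 4013.6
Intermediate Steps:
w = 21 (w = 14 + 7 = 21)
j(s) = 1 - 35*s/36 (j(s) = (1 + s*(1/36)) - s = (1 + s/36) - s = 1 - 35*s/36)
4033 + j(w) = 4033 + (1 - 35/36*21) = 4033 + (1 - 245/12) = 4033 - 233/12 = 48163/12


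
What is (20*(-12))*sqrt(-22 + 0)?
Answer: -240*I*sqrt(22) ≈ -1125.7*I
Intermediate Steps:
(20*(-12))*sqrt(-22 + 0) = -240*I*sqrt(22)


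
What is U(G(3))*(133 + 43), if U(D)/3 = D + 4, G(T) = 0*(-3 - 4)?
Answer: 2112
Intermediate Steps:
G(T) = 0 (G(T) = 0*(-7) = 0)
U(D) = 12 + 3*D (U(D) = 3*(D + 4) = 3*(4 + D) = 12 + 3*D)
U(G(3))*(133 + 43) = (12 + 3*0)*(133 + 43) = (12 + 0)*176 = 12*176 = 2112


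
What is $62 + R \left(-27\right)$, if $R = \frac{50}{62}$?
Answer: $\frac{1247}{31} \approx 40.226$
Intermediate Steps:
$R = \frac{25}{31}$ ($R = 50 \cdot \frac{1}{62} = \frac{25}{31} \approx 0.80645$)
$62 + R \left(-27\right) = 62 + \frac{25}{31} \left(-27\right) = 62 - \frac{675}{31} = \frac{1247}{31}$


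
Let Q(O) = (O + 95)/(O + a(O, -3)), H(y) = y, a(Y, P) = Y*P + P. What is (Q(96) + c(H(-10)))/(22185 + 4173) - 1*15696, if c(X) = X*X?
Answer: -80674438451/5139810 ≈ -15696.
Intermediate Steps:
a(Y, P) = P + P*Y (a(Y, P) = P*Y + P = P + P*Y)
Q(O) = (95 + O)/(-3 - 2*O) (Q(O) = (O + 95)/(O - 3*(1 + O)) = (95 + O)/(O + (-3 - 3*O)) = (95 + O)/(-3 - 2*O))
c(X) = X²
(Q(96) + c(H(-10)))/(22185 + 4173) - 1*15696 = ((95 + 96)/(-3 - 2*96) + (-10)²)/(22185 + 4173) - 1*15696 = (191/(-3 - 192) + 100)/26358 - 15696 = (191/(-195) + 100)*(1/26358) - 15696 = (-1/195*191 + 100)*(1/26358) - 15696 = (-191/195 + 100)*(1/26358) - 15696 = (19309/195)*(1/26358) - 15696 = 19309/5139810 - 15696 = -80674438451/5139810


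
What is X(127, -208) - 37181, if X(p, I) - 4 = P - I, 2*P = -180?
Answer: -37059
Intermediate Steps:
P = -90 (P = (1/2)*(-180) = -90)
X(p, I) = -86 - I (X(p, I) = 4 + (-90 - I) = -86 - I)
X(127, -208) - 37181 = (-86 - 1*(-208)) - 37181 = (-86 + 208) - 37181 = 122 - 37181 = -37059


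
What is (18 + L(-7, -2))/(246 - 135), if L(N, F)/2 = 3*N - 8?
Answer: -40/111 ≈ -0.36036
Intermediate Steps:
L(N, F) = -16 + 6*N (L(N, F) = 2*(3*N - 8) = 2*(-8 + 3*N) = -16 + 6*N)
(18 + L(-7, -2))/(246 - 135) = (18 + (-16 + 6*(-7)))/(246 - 135) = (18 + (-16 - 42))/111 = (18 - 58)*(1/111) = -40*1/111 = -40/111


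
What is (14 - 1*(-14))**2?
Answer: 784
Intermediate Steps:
(14 - 1*(-14))**2 = (14 + 14)**2 = 28**2 = 784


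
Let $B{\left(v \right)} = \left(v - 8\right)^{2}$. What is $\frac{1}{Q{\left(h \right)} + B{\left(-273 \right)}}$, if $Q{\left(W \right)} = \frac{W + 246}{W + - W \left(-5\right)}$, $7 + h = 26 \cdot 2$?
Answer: $\frac{90}{7106587} \approx 1.2664 \cdot 10^{-5}$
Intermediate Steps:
$B{\left(v \right)} = \left(-8 + v\right)^{2}$
$h = 45$ ($h = -7 + 26 \cdot 2 = -7 + 52 = 45$)
$Q{\left(W \right)} = \frac{246 + W}{6 W}$ ($Q{\left(W \right)} = \frac{246 + W}{W + 5 W} = \frac{246 + W}{6 W}$)
$\frac{1}{Q{\left(h \right)} + B{\left(-273 \right)}} = \frac{1}{\frac{246 + 45}{6 \cdot 45} + \left(-8 - 273\right)^{2}} = \frac{1}{\frac{1}{6} \cdot \frac{1}{45} \cdot 291 + \left(-281\right)^{2}} = \frac{1}{\frac{97}{90} + 78961} = \frac{1}{\frac{7106587}{90}} = \frac{90}{7106587}$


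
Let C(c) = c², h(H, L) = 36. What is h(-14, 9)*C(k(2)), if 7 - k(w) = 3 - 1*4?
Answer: 2304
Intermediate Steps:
k(w) = 8 (k(w) = 7 - (3 - 1*4) = 7 - (3 - 4) = 7 - 1*(-1) = 7 + 1 = 8)
h(-14, 9)*C(k(2)) = 36*8² = 36*64 = 2304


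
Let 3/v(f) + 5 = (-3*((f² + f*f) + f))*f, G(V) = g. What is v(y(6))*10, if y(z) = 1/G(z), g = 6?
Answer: -135/23 ≈ -5.8696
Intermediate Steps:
G(V) = 6
y(z) = ⅙ (y(z) = 1/6 = ⅙)
v(f) = 3/(-5 + f*(-6*f² - 3*f)) (v(f) = 3/(-5 + (-3*((f² + f*f) + f))*f) = 3/(-5 + (-3*((f² + f²) + f))*f) = 3/(-5 + (-3*(2*f² + f))*f) = 3/(-5 + (-3*(f + 2*f²))*f) = 3/(-5 + (-6*f² - 3*f)*f) = 3/(-5 + f*(-6*f² - 3*f)))
v(y(6))*10 = -3/(5 + 3*(⅙)² + 6*(⅙)³)*10 = -3/(5 + 3*(1/36) + 6*(1/216))*10 = -3/(5 + 1/12 + 1/36)*10 = -3/46/9*10 = -3*9/46*10 = -27/46*10 = -135/23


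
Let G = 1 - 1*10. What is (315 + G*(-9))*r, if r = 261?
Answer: 103356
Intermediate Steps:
G = -9 (G = 1 - 10 = -9)
(315 + G*(-9))*r = (315 - 9*(-9))*261 = (315 + 81)*261 = 396*261 = 103356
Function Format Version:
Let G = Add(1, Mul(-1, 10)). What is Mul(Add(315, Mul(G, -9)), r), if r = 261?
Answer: 103356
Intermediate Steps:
G = -9 (G = Add(1, -10) = -9)
Mul(Add(315, Mul(G, -9)), r) = Mul(Add(315, Mul(-9, -9)), 261) = Mul(Add(315, 81), 261) = Mul(396, 261) = 103356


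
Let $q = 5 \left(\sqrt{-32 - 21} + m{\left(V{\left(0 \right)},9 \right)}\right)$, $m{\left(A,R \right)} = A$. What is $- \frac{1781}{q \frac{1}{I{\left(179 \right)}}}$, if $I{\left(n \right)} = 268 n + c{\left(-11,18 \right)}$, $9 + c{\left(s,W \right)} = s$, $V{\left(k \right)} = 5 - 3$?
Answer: $- \frac{56935008}{95} + \frac{28467504 i \sqrt{53}}{95} \approx -5.9932 \cdot 10^{5} + 2.1815 \cdot 10^{6} i$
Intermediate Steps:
$V{\left(k \right)} = 2$
$c{\left(s,W \right)} = -9 + s$
$I{\left(n \right)} = -20 + 268 n$ ($I{\left(n \right)} = 268 n - 20 = -20 + 268 n$)
$q = 10 + 5 i \sqrt{53}$ ($q = 5 \left(\sqrt{-32 - 21} + 2\right) = 5 \left(\sqrt{-53} + 2\right) = 5 \left(i \sqrt{53} + 2\right) = 5 \left(2 + i \sqrt{53}\right) = 10 + 5 i \sqrt{53} \approx 10.0 + 36.401 i$)
$- \frac{1781}{q \frac{1}{I{\left(179 \right)}}} = - \frac{1781}{\left(10 + 5 i \sqrt{53}\right) \frac{1}{-20 + 268 \cdot 179}} = - \frac{1781}{\left(10 + 5 i \sqrt{53}\right) \frac{1}{-20 + 47972}} = - \frac{1781}{\left(10 + 5 i \sqrt{53}\right) \frac{1}{47952}} = - \frac{1781}{\frac{5}{23976} + \frac{5 i \sqrt{53}}{47952}}$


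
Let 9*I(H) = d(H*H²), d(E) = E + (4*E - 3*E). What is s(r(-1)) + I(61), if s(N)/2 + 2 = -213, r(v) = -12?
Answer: 450092/9 ≈ 50010.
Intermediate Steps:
s(N) = -430 (s(N) = -4 + 2*(-213) = -4 - 426 = -430)
d(E) = 2*E (d(E) = E + E = 2*E)
I(H) = 2*H³/9 (I(H) = (2*(H*H²))/9 = (2*H³)/9 = 2*H³/9)
s(r(-1)) + I(61) = -430 + (2/9)*61³ = -430 + (2/9)*226981 = -430 + 453962/9 = 450092/9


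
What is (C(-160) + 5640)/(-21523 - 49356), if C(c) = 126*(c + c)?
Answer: 34680/70879 ≈ 0.48928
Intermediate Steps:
C(c) = 252*c (C(c) = 126*(2*c) = 252*c)
(C(-160) + 5640)/(-21523 - 49356) = (252*(-160) + 5640)/(-21523 - 49356) = (-40320 + 5640)/(-70879) = -34680*(-1/70879) = 34680/70879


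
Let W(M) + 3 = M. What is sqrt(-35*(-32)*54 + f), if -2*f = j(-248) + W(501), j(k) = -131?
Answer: sqrt(241186)/2 ≈ 245.55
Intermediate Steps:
W(M) = -3 + M
f = -367/2 (f = -(-131 + (-3 + 501))/2 = -(-131 + 498)/2 = -1/2*367 = -367/2 ≈ -183.50)
sqrt(-35*(-32)*54 + f) = sqrt(-35*(-32)*54 - 367/2) = sqrt(1120*54 - 367/2) = sqrt(60480 - 367/2) = sqrt(120593/2) = sqrt(241186)/2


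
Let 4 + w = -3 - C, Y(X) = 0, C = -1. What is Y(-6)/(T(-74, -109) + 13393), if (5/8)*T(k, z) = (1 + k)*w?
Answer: 0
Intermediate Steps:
w = -6 (w = -4 + (-3 - 1*(-1)) = -4 + (-3 + 1) = -4 - 2 = -6)
T(k, z) = -48/5 - 48*k/5 (T(k, z) = 8*((1 + k)*(-6))/5 = 8*(-6 - 6*k)/5 = -48/5 - 48*k/5)
Y(-6)/(T(-74, -109) + 13393) = 0/((-48/5 - 48/5*(-74)) + 13393) = 0/((-48/5 + 3552/5) + 13393) = 0/(3504/5 + 13393) = 0/(70469/5) = 0*(5/70469) = 0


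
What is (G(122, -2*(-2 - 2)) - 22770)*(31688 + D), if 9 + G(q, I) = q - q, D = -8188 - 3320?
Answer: -459680220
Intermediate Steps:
D = -11508
G(q, I) = -9 (G(q, I) = -9 + (q - q) = -9 + 0 = -9)
(G(122, -2*(-2 - 2)) - 22770)*(31688 + D) = (-9 - 22770)*(31688 - 11508) = -22779*20180 = -459680220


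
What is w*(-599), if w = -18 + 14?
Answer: 2396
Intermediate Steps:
w = -4
w*(-599) = -4*(-599) = 2396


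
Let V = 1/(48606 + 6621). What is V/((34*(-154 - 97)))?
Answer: -1/471307218 ≈ -2.1218e-9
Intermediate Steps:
V = 1/55227 ≈ 1.8107e-5
V/((34*(-154 - 97))) = 1/(55227*((34*(-154 - 97)))) = 1/(55227*((34*(-251)))) = (1/55227)/(-8534) = (1/55227)*(-1/8534) = -1/471307218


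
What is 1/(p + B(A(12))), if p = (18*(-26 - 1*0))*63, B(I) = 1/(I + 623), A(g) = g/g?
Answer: -624/18398015 ≈ -3.3917e-5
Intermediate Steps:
A(g) = 1
B(I) = 1/(623 + I)
p = -29484 (p = (18*(-26 + 0))*63 = (18*(-26))*63 = -468*63 = -29484)
1/(p + B(A(12))) = 1/(-29484 + 1/(623 + 1)) = 1/(-29484 + 1/624) = 1/(-18398015/624) = -624/18398015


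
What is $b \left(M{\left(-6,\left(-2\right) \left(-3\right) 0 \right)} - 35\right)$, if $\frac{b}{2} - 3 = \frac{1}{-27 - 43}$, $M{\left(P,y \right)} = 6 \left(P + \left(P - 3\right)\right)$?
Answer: $- \frac{5225}{7} \approx -746.43$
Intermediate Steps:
$M{\left(P,y \right)} = -18 + 12 P$ ($M{\left(P,y \right)} = 6 \left(P + \left(-3 + P\right)\right) = 6 \left(-3 + 2 P\right) = -18 + 12 P$)
$b = \frac{209}{35}$ ($b = 6 + \frac{2}{-27 - 43} = 6 + \frac{2}{-70} = 6 + 2 \left(- \frac{1}{70}\right) = 6 - \frac{1}{35} = \frac{209}{35} \approx 5.9714$)
$b \left(M{\left(-6,\left(-2\right) \left(-3\right) 0 \right)} - 35\right) = \frac{209 \left(\left(-18 + 12 \left(-6\right)\right) - 35\right)}{35} = \frac{209 \left(\left(-18 - 72\right) - 35\right)}{35} = \frac{209 \left(-90 - 35\right)}{35} = \frac{209}{35} \left(-125\right) = - \frac{5225}{7}$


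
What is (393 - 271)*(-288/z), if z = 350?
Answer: -17568/175 ≈ -100.39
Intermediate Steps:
(393 - 271)*(-288/z) = (393 - 271)*(-288/350) = 122*(-288*1/350) = 122*(-144/175) = -17568/175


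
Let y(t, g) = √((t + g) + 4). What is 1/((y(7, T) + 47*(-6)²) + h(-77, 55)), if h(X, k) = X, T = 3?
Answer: 1615/2608211 - √14/2608211 ≈ 0.00061776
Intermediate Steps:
y(t, g) = √(4 + g + t) (y(t, g) = √((g + t) + 4) = √(4 + g + t))
1/((y(7, T) + 47*(-6)²) + h(-77, 55)) = 1/((√(4 + 3 + 7) + 47*(-6)²) - 77) = 1/((√14 + 47*36) - 77) = 1/((√14 + 1692) - 77) = 1/((1692 + √14) - 77) = 1/(1615 + √14)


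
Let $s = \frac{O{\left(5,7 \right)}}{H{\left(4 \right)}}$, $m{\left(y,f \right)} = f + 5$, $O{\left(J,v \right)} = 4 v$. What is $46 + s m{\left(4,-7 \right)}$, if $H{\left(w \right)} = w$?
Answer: $32$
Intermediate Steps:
$m{\left(y,f \right)} = 5 + f$
$s = 7$ ($s = \frac{4 \cdot 7}{4} = 28 \cdot \frac{1}{4} = 7$)
$46 + s m{\left(4,-7 \right)} = 46 + 7 \left(5 - 7\right) = 46 + 7 \left(-2\right) = 46 - 14 = 32$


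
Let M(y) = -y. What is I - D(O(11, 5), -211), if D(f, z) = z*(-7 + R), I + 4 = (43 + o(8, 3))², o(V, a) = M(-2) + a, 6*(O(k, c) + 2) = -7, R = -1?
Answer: 612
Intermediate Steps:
O(k, c) = -19/6 (O(k, c) = -2 + (⅙)*(-7) = -2 - 7/6 = -19/6)
o(V, a) = 2 + a (o(V, a) = -1*(-2) + a = 2 + a)
I = 2300 (I = -4 + (43 + (2 + 3))² = -4 + (43 + 5)² = -4 + 48² = -4 + 2304 = 2300)
D(f, z) = -8*z (D(f, z) = z*(-7 - 1) = z*(-8) = -8*z)
I - D(O(11, 5), -211) = 2300 - (-8)*(-211) = 2300 - 1*1688 = 2300 - 1688 = 612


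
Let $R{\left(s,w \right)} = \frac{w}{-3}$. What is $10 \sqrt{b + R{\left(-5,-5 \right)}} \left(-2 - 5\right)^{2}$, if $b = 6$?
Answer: $\frac{490 \sqrt{69}}{3} \approx 1356.7$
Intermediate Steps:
$R{\left(s,w \right)} = - \frac{w}{3}$ ($R{\left(s,w \right)} = w \left(- \frac{1}{3}\right) = - \frac{w}{3}$)
$10 \sqrt{b + R{\left(-5,-5 \right)}} \left(-2 - 5\right)^{2} = 10 \sqrt{6 - - \frac{5}{3}} \left(-2 - 5\right)^{2} = 10 \sqrt{6 + \frac{5}{3}} \left(-7\right)^{2} = 10 \sqrt{\frac{23}{3}} \cdot 49 = 10 \frac{\sqrt{69}}{3} \cdot 49 = \frac{10 \sqrt{69}}{3} \cdot 49 = \frac{490 \sqrt{69}}{3}$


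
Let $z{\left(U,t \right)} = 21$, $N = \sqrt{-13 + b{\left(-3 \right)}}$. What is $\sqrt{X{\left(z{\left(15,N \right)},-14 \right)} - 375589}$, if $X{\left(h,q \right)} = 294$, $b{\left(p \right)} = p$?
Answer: $i \sqrt{375295} \approx 612.61 i$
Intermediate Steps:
$N = 4 i$ ($N = \sqrt{-13 - 3} = \sqrt{-16} = 4 i \approx 4.0 i$)
$\sqrt{X{\left(z{\left(15,N \right)},-14 \right)} - 375589} = \sqrt{294 - 375589} = \sqrt{-375295} = i \sqrt{375295}$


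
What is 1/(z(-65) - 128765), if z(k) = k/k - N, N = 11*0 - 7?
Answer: -1/128757 ≈ -7.7666e-6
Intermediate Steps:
N = -7 (N = 0 - 7 = -7)
z(k) = 8 (z(k) = k/k - 1*(-7) = 1 + 7 = 8)
1/(z(-65) - 128765) = 1/(8 - 128765) = 1/(-128757) = -1/128757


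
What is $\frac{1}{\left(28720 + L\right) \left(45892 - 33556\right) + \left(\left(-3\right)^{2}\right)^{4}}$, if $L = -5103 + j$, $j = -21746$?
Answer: $\frac{1}{23087217} \approx 4.3314 \cdot 10^{-8}$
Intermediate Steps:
$L = -26849$ ($L = -5103 - 21746 = -26849$)
$\frac{1}{\left(28720 + L\right) \left(45892 - 33556\right) + \left(\left(-3\right)^{2}\right)^{4}} = \frac{1}{\left(28720 - 26849\right) \left(45892 - 33556\right) + \left(\left(-3\right)^{2}\right)^{4}} = \frac{1}{1871 \cdot 12336 + 9^{4}} = \frac{1}{23080656 + 6561} = \frac{1}{23087217}$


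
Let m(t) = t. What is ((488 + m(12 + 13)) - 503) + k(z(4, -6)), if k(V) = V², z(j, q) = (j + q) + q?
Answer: 74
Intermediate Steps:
z(j, q) = j + 2*q
((488 + m(12 + 13)) - 503) + k(z(4, -6)) = ((488 + (12 + 13)) - 503) + (4 + 2*(-6))² = ((488 + 25) - 503) + (4 - 12)² = (513 - 503) + (-8)² = 10 + 64 = 74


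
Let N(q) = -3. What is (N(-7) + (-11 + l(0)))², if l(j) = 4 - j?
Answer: 100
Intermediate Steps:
(N(-7) + (-11 + l(0)))² = (-3 + (-11 + (4 - 1*0)))² = (-3 + (-11 + (4 + 0)))² = (-3 + (-11 + 4))² = (-3 - 7)² = (-10)² = 100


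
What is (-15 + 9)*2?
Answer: -12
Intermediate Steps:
(-15 + 9)*2 = -6*2 = -12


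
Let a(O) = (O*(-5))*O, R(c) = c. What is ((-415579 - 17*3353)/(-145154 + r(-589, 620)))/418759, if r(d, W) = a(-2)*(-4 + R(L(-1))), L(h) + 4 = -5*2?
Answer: 236290/30316895323 ≈ 7.7940e-6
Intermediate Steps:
L(h) = -14 (L(h) = -4 - 5*2 = -4 - 10 = -14)
a(O) = -5*O² (a(O) = (-5*O)*O = -5*O²)
r(d, W) = 360 (r(d, W) = (-5*(-2)²)*(-4 - 14) = -5*4*(-18) = -20*(-18) = 360)
((-415579 - 17*3353)/(-145154 + r(-589, 620)))/418759 = ((-415579 - 17*3353)/(-145154 + 360))/418759 = ((-415579 - 57001)/(-144794))*(1/418759) = -472580*(-1/144794)*(1/418759) = (236290/72397)*(1/418759) = 236290/30316895323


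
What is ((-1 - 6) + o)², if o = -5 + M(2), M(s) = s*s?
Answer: 64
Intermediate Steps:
M(s) = s²
o = -1 (o = -5 + 2² = -5 + 4 = -1)
((-1 - 6) + o)² = ((-1 - 6) - 1)² = (-7 - 1)² = (-8)² = 64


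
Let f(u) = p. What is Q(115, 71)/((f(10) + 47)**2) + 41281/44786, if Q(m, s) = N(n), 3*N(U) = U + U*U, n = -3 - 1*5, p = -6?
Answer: 210688099/225855798 ≈ 0.93284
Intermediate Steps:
f(u) = -6
n = -8 (n = -3 - 5 = -8)
N(U) = U/3 + U**2/3 (N(U) = (U + U*U)/3 = (U + U**2)/3 = U/3 + U**2/3)
Q(m, s) = 56/3 (Q(m, s) = (1/3)*(-8)*(1 - 8) = (1/3)*(-8)*(-7) = 56/3)
Q(115, 71)/((f(10) + 47)**2) + 41281/44786 = 56/(3*((-6 + 47)**2)) + 41281/44786 = 56/(3*(41**2)) + 41281*(1/44786) = (56/3)/1681 + 41281/44786 = (56/3)*(1/1681) + 41281/44786 = 56/5043 + 41281/44786 = 210688099/225855798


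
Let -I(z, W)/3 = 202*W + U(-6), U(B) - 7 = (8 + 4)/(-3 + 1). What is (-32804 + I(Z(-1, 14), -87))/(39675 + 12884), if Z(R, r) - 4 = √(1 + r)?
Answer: 19915/52559 ≈ 0.37891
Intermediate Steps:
Z(R, r) = 4 + √(1 + r)
U(B) = 1 (U(B) = 7 + (8 + 4)/(-3 + 1) = 7 + 12/(-2) = 7 + 12*(-½) = 7 - 6 = 1)
I(z, W) = -3 - 606*W (I(z, W) = -3*(202*W + 1) = -3*(1 + 202*W) = -3 - 606*W)
(-32804 + I(Z(-1, 14), -87))/(39675 + 12884) = (-32804 + (-3 - 606*(-87)))/(39675 + 12884) = (-32804 + (-3 + 52722))/52559 = (-32804 + 52719)*(1/52559) = 19915*(1/52559) = 19915/52559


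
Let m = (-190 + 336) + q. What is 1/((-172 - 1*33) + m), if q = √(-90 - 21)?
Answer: -59/3592 - I*√111/3592 ≈ -0.016425 - 0.0029331*I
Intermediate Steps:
q = I*√111 (q = √(-111) = I*√111 ≈ 10.536*I)
m = 146 + I*√111 (m = (-190 + 336) + I*√111 = 146 + I*√111 ≈ 146.0 + 10.536*I)
1/((-172 - 1*33) + m) = 1/((-172 - 1*33) + (146 + I*√111)) = 1/((-172 - 33) + (146 + I*√111)) = 1/(-205 + (146 + I*√111)) = 1/(-59 + I*√111)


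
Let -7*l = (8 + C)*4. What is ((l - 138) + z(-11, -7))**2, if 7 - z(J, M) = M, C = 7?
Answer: 861184/49 ≈ 17575.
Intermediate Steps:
z(J, M) = 7 - M
l = -60/7 (l = -(8 + 7)*4/7 = -15*4/7 = -1/7*60 = -60/7 ≈ -8.5714)
((l - 138) + z(-11, -7))**2 = ((-60/7 - 138) + (7 - 1*(-7)))**2 = (-1026/7 + (7 + 7))**2 = (-1026/7 + 14)**2 = (-928/7)**2 = 861184/49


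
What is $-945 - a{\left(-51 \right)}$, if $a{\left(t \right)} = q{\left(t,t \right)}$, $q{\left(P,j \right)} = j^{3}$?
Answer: $131706$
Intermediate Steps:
$a{\left(t \right)} = t^{3}$
$-945 - a{\left(-51 \right)} = -945 - \left(-51\right)^{3} = -945 - -132651 = -945 + 132651 = 131706$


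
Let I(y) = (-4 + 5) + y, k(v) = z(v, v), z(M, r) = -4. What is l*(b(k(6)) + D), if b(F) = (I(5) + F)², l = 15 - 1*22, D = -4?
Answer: 0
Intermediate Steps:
k(v) = -4
I(y) = 1 + y
l = -7 (l = 15 - 22 = -7)
b(F) = (6 + F)² (b(F) = ((1 + 5) + F)² = (6 + F)²)
l*(b(k(6)) + D) = -7*((6 - 4)² - 4) = -7*(2² - 4) = -7*(4 - 4) = -7*0 = 0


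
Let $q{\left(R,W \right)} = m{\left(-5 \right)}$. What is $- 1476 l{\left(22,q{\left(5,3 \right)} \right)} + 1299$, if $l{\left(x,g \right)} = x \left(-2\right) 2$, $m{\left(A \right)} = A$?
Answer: $131187$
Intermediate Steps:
$q{\left(R,W \right)} = -5$
$l{\left(x,g \right)} = - 4 x$ ($l{\left(x,g \right)} = - 2 x 2 = - 4 x$)
$- 1476 l{\left(22,q{\left(5,3 \right)} \right)} + 1299 = - 1476 \left(\left(-4\right) 22\right) + 1299 = \left(-1476\right) \left(-88\right) + 1299 = 129888 + 1299 = 131187$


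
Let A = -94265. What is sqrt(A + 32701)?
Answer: 2*I*sqrt(15391) ≈ 248.12*I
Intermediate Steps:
sqrt(A + 32701) = sqrt(-94265 + 32701) = sqrt(-61564) = 2*I*sqrt(15391)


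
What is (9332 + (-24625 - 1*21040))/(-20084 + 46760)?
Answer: -4037/2964 ≈ -1.3620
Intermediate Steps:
(9332 + (-24625 - 1*21040))/(-20084 + 46760) = (9332 + (-24625 - 21040))/26676 = (9332 - 45665)*(1/26676) = -36333*1/26676 = -4037/2964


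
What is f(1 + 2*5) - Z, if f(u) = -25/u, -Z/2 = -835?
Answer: -18395/11 ≈ -1672.3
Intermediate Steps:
Z = 1670 (Z = -2*(-835) = 1670)
f(1 + 2*5) - Z = -25/(1 + 2*5) - 1*1670 = -25/(1 + 10) - 1670 = -25/11 - 1670 = -18395/11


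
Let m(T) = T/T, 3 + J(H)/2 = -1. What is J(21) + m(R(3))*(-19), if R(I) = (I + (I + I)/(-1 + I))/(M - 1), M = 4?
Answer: -27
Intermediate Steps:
R(I) = I/3 + 2*I/(3*(-1 + I)) (R(I) = (I + (I + I)/(-1 + I))/(4 - 1) = (I + (2*I)/(-1 + I))/3 = (I + 2*I/(-1 + I))*(⅓) = I/3 + 2*I/(3*(-1 + I)))
J(H) = -8 (J(H) = -6 + 2*(-1) = -6 - 2 = -8)
m(T) = 1
J(21) + m(R(3))*(-19) = -8 + 1*(-19) = -8 - 19 = -27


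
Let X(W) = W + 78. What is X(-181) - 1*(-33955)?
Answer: 33852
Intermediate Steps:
X(W) = 78 + W
X(-181) - 1*(-33955) = (78 - 181) - 1*(-33955) = -103 + 33955 = 33852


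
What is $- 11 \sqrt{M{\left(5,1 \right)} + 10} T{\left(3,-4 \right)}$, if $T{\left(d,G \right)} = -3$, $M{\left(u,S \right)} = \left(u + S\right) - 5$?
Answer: $33 \sqrt{11} \approx 109.45$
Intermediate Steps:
$M{\left(u,S \right)} = -5 + S + u$ ($M{\left(u,S \right)} = \left(S + u\right) - 5 = -5 + S + u$)
$- 11 \sqrt{M{\left(5,1 \right)} + 10} T{\left(3,-4 \right)} = - 11 \sqrt{\left(-5 + 1 + 5\right) + 10} \left(-3\right) = - 11 \sqrt{1 + 10} \left(-3\right) = - 11 \sqrt{11} \left(-3\right) = 33 \sqrt{11}$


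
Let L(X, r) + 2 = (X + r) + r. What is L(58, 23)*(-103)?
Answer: -10506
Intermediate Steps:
L(X, r) = -2 + X + 2*r (L(X, r) = -2 + ((X + r) + r) = -2 + (X + 2*r) = -2 + X + 2*r)
L(58, 23)*(-103) = (-2 + 58 + 2*23)*(-103) = (-2 + 58 + 46)*(-103) = 102*(-103) = -10506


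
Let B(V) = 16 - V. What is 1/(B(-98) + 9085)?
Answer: 1/9199 ≈ 0.00010871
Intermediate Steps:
1/(B(-98) + 9085) = 1/((16 - 1*(-98)) + 9085) = 1/((16 + 98) + 9085) = 1/(114 + 9085) = 1/9199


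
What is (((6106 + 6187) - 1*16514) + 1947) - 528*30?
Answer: -18114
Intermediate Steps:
(((6106 + 6187) - 1*16514) + 1947) - 528*30 = ((12293 - 16514) + 1947) - 15840 = (-4221 + 1947) - 15840 = -2274 - 15840 = -18114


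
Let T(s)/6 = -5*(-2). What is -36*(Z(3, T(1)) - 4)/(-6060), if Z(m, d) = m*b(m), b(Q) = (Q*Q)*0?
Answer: -12/505 ≈ -0.023762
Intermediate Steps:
b(Q) = 0 (b(Q) = Q²*0 = 0)
T(s) = 60 (T(s) = 6*(-5*(-2)) = 6*10 = 60)
Z(m, d) = 0 (Z(m, d) = m*0 = 0)
-36*(Z(3, T(1)) - 4)/(-6060) = -36*(0 - 4)/(-6060) = -36*(-4)*(-1/6060) = 144*(-1/6060) = -12/505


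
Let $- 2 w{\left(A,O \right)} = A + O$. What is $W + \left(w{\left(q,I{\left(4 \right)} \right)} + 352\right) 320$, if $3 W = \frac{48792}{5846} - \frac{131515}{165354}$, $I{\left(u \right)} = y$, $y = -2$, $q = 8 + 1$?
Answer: $\frac{161706448041359}{1449989226} \approx 1.1152 \cdot 10^{5}$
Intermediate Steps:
$q = 9$
$I{\left(u \right)} = -2$
$W = \frac{3649557839}{1449989226}$ ($W = \frac{\frac{48792}{5846} - \frac{131515}{165354}}{3} = \frac{48792 \cdot \frac{1}{5846} - \frac{131515}{165354}}{3} = \frac{\frac{24396}{2923} - \frac{131515}{165354}}{3} = \frac{1}{3} \cdot \frac{3649557839}{483329742} = \frac{3649557839}{1449989226} \approx 2.517$)
$w{\left(A,O \right)} = - \frac{A}{2} - \frac{O}{2}$ ($w{\left(A,O \right)} = - \frac{A + O}{2} = - \frac{A}{2} - \frac{O}{2}$)
$W + \left(w{\left(q,I{\left(4 \right)} \right)} + 352\right) 320 = \frac{3649557839}{1449989226} + \left(\left(\left(- \frac{1}{2}\right) 9 - -1\right) + 352\right) 320 = \frac{3649557839}{1449989226} + \left(\left(- \frac{9}{2} + 1\right) + 352\right) 320 = \frac{3649557839}{1449989226} + \left(- \frac{7}{2} + 352\right) 320 = \frac{3649557839}{1449989226} + \frac{697}{2} \cdot 320 = \frac{3649557839}{1449989226} + 111520 = \frac{161706448041359}{1449989226}$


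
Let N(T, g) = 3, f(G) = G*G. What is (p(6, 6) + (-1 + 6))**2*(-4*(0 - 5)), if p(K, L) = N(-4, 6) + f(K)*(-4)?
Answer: 369920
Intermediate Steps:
f(G) = G**2
p(K, L) = 3 - 4*K**2 (p(K, L) = 3 + K**2*(-4) = 3 - 4*K**2)
(p(6, 6) + (-1 + 6))**2*(-4*(0 - 5)) = ((3 - 4*6**2) + (-1 + 6))**2*(-4*(0 - 5)) = ((3 - 4*36) + 5)**2*(-4*(-5)) = ((3 - 144) + 5)**2*20 = (-141 + 5)**2*20 = (-136)**2*20 = 18496*20 = 369920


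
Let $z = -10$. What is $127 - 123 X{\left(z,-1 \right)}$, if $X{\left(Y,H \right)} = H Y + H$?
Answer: $-980$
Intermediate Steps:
$X{\left(Y,H \right)} = H + H Y$
$127 - 123 X{\left(z,-1 \right)} = 127 - 123 \left(- (1 - 10)\right) = 127 - 123 \left(\left(-1\right) \left(-9\right)\right) = 127 - 1107 = -980$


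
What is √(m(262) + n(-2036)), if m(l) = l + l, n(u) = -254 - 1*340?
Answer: I*√70 ≈ 8.3666*I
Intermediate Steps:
n(u) = -594 (n(u) = -254 - 340 = -594)
m(l) = 2*l
√(m(262) + n(-2036)) = √(2*262 - 594) = √(524 - 594) = √(-70) = I*√70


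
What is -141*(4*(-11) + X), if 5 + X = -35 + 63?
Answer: 2961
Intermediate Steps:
X = 23 (X = -5 + (-35 + 63) = -5 + 28 = 23)
-141*(4*(-11) + X) = -141*(4*(-11) + 23) = -141*(-44 + 23) = -141*(-21) = 2961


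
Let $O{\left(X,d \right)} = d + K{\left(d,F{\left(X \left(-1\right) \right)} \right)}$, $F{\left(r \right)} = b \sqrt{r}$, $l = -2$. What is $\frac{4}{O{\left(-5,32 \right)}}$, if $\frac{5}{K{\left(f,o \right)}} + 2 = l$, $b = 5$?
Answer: $\frac{16}{123} \approx 0.13008$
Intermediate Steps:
$F{\left(r \right)} = 5 \sqrt{r}$
$K{\left(f,o \right)} = - \frac{5}{4}$ ($K{\left(f,o \right)} = \frac{5}{-2 - 2} = \frac{5}{-4} = 5 \left(- \frac{1}{4}\right) = - \frac{5}{4}$)
$O{\left(X,d \right)} = - \frac{5}{4} + d$ ($O{\left(X,d \right)} = d - \frac{5}{4} = - \frac{5}{4} + d$)
$\frac{4}{O{\left(-5,32 \right)}} = \frac{4}{- \frac{5}{4} + 32} = \frac{4}{\frac{123}{4}} = 4 \cdot \frac{4}{123} = \frac{16}{123}$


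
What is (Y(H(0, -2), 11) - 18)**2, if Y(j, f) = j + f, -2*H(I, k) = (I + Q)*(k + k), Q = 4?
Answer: 1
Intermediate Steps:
H(I, k) = -k*(4 + I) (H(I, k) = -(I + 4)*(k + k)/2 = -(4 + I)*2*k/2 = -k*(4 + I))
Y(j, f) = f + j
(Y(H(0, -2), 11) - 18)**2 = ((11 - 1*(-2)*(4 + 0)) - 18)**2 = ((11 - 1*(-2)*4) - 18)**2 = ((11 + 8) - 18)**2 = (19 - 18)**2 = 1**2 = 1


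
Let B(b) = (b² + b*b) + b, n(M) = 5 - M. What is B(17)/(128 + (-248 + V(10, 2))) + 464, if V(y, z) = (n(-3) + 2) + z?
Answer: 49517/108 ≈ 458.49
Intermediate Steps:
V(y, z) = 10 + z (V(y, z) = ((5 - 1*(-3)) + 2) + z = ((5 + 3) + 2) + z = (8 + 2) + z = 10 + z)
B(b) = b + 2*b² (B(b) = (b² + b²) + b = 2*b² + b = b + 2*b²)
B(17)/(128 + (-248 + V(10, 2))) + 464 = (17*(1 + 2*17))/(128 + (-248 + (10 + 2))) + 464 = (17*(1 + 34))/(128 + (-248 + 12)) + 464 = (17*35)/(128 - 236) + 464 = 595/(-108) + 464 = -1/108*595 + 464 = -595/108 + 464 = 49517/108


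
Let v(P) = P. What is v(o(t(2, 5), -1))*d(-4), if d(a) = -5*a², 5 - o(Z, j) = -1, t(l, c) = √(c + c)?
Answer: -480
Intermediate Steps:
t(l, c) = √2*√c (t(l, c) = √(2*c) = √2*√c)
o(Z, j) = 6 (o(Z, j) = 5 - 1*(-1) = 5 + 1 = 6)
v(o(t(2, 5), -1))*d(-4) = 6*(-5*(-4)²) = 6*(-5*16) = 6*(-80) = -480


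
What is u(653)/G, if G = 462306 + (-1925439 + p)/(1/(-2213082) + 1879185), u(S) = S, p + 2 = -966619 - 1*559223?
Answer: 2715690195304357/1922626162074233508 ≈ 0.0014125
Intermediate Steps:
p = -1525844 (p = -2 + (-966619 - 1*559223) = -2 + (-966619 - 559223) = -2 - 1525842 = -1525844)
G = 1922626162074233508/4158790498169 (G = 462306 + (-1925439 - 1525844)/(1/(-2213082) + 1879185) = 462306 - 3451283/(-1/2213082 + 1879185) = 462306 - 3451283/4158790498169/2213082 = 462306 - 3451283*2213082/4158790498169 = 462306 - 7637972284206/4158790498169 = 1922626162074233508/4158790498169 ≈ 4.6230e+5)
u(653)/G = 653/(1922626162074233508/4158790498169) = 653*(4158790498169/1922626162074233508) = 2715690195304357/1922626162074233508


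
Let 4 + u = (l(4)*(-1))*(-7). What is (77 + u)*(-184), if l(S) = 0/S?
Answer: -13432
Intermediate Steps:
l(S) = 0
u = -4 (u = -4 + (0*(-1))*(-7) = -4 + 0*(-7) = -4 + 0 = -4)
(77 + u)*(-184) = (77 - 4)*(-184) = 73*(-184) = -13432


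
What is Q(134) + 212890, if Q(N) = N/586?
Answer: 62376837/293 ≈ 2.1289e+5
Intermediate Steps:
Q(N) = N/586 (Q(N) = N*(1/586) = N/586)
Q(134) + 212890 = (1/586)*134 + 212890 = 67/293 + 212890 = 62376837/293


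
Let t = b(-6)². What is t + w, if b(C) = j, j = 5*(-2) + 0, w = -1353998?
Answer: -1353898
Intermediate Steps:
j = -10 (j = -10 + 0 = -10)
b(C) = -10
t = 100 (t = (-10)² = 100)
t + w = 100 - 1353998 = -1353898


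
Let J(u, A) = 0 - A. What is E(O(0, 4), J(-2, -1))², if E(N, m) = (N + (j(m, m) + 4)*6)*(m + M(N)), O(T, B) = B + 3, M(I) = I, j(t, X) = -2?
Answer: 23104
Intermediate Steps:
O(T, B) = 3 + B
J(u, A) = -A
E(N, m) = (12 + N)*(N + m) (E(N, m) = (N + (-2 + 4)*6)*(m + N) = (N + 2*6)*(N + m) = (N + 12)*(N + m) = (12 + N)*(N + m))
E(O(0, 4), J(-2, -1))² = ((3 + 4)² + 12*(3 + 4) + 12*(-1*(-1)) + (3 + 4)*(-1*(-1)))² = (7² + 12*7 + 12*1 + 7*1)² = (49 + 84 + 12 + 7)² = 152² = 23104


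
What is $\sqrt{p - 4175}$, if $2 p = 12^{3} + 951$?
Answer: $\frac{i \sqrt{11342}}{2} \approx 53.249 i$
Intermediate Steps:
$p = \frac{2679}{2}$ ($p = \frac{12^{3} + 951}{2} = \frac{1728 + 951}{2} = \frac{1}{2} \cdot 2679 = \frac{2679}{2} \approx 1339.5$)
$\sqrt{p - 4175} = \sqrt{\frac{2679}{2} - 4175} = \sqrt{- \frac{5671}{2}} = \frac{i \sqrt{11342}}{2}$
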